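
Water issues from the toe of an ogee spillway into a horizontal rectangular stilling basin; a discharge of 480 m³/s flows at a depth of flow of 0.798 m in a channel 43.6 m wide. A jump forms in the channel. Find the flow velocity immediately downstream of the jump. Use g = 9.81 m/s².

q = Q/b = 480/43.6 = 11.0 m²/s; V₁ = q/y₁ = 13.8 m/s. Fr₁ = V₁/√(g·y₁) = 4.93.
Sequent-depth ratio: y₂/y₁ = ½[√(1 + 8Fr₁²) − 1] = ½[√195.5 − 1] = 6.49.
y₂ = 6.49 × 0.798 = 5.18 m.
V₂ = q/y₂ = 11.0/5.18 = 2.13 m/s.

V₂ = 2.13 m/s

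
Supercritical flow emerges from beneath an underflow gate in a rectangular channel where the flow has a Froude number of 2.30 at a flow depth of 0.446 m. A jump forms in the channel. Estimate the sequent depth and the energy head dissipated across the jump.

Fr₁ = 2.30 (given).
By Bélanger, y₂/y₁ = ½[√(1 + 8Fr₁²) − 1] = ½[√43.32 − 1] = 2.79.
y₂ = 2.79 × 0.446 = 1.24 m.
V₁ = Fr₁·√(g·y₁) = 2.30×√(9.81×0.446) = 4.81 m/s; q = V₁·y₁ = 2.15 m²/s. V₂ = q/y₂ = 2.15/1.24 = 1.72 m/s. E₁ = y₁ + V₁²/2g = 1.63 m; E₂ = y₂ + V₂²/2g = 1.40 m. ΔE = E₁ − E₂ = 0.229 m.

y₂ = 1.24 m; ΔE = 0.229 m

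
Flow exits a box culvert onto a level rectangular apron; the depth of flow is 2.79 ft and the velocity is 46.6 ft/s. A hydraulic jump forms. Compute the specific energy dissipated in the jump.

ΔE = 17.7 ft

Fr₁ = V₁/√(g·y₁) = 46.6/√(32.2×2.79) = 4.92.
Bélanger equation: y₂/y₁ = ½[√(1 + 8Fr₁²) − 1] = ½[√194.4 − 1] = 6.47.
y₂ = 6.47 × 2.79 = 18.1 ft.
Head loss: ΔE = (y₂ − y₁)³/(4y₁y₂) = (18.1 − 2.79)³/(4×2.79×18.1) = 3556/201 = 17.7 ft.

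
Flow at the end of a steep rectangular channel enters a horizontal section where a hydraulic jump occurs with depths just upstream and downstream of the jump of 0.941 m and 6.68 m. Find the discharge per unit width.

q = 15.3 m²/s

For a rectangular channel the momentum equation gives q² = ½·g·y₁·y₂·(y₁ + y₂) = ½×9.81×0.941×6.68×7.62 = 235.
q = √235 = 15.3 m²/s.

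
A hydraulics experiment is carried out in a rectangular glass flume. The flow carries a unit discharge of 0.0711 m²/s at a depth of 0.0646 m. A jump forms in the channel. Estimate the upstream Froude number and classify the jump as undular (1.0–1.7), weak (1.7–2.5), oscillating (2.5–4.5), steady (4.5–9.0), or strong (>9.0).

Fr₁ = 1.38; undular jump

V₁ = q/y₁ = 0.0711/0.0646 = 1.10 m/s. Fr₁ = V₁/√(g·y₁) = 1.10/√(9.81×0.0646) = 1.38.
Fr₁ = 1.38 lies in the undular range.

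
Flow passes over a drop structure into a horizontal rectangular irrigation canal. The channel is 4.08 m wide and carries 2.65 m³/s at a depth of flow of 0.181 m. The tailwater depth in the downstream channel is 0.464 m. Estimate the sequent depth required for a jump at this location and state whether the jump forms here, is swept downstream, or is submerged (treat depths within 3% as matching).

y₂ = 0.605 m; the jump is swept downstream

q = Q/b = 2.65/4.08 = 0.650 m²/s; V₁ = q/y₁ = 3.59 m/s. Fr₁ = V₁/√(g·y₁) = 2.69.
Sequent-depth ratio: y₂/y₁ = ½[√(1 + 8Fr₁²) − 1] = ½[√59.02 − 1] = 3.34.
y₂ = 3.34 × 0.181 = 0.605 m.
Tailwater y_tw = 0.464 m: y_tw < y₂, so the jump is swept downstream.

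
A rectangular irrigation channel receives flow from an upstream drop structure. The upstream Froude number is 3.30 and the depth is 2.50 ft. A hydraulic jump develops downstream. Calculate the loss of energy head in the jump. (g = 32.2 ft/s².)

ΔE = 4.85 ft

Fr₁ = 3.30 (given).
From the momentum equation for a rectangular channel, y₂/y₁ = ½[√(1 + 8Fr₁²) − 1] = ½[√88.12 − 1] = 4.19.
y₂ = 4.19 × 2.50 = 10.5 ft.
Head loss: ΔE = (y₂ − y₁)³/(4y₁y₂) = (10.5 − 2.50)³/(4×2.50×10.5) = 509/105 = 4.85 ft.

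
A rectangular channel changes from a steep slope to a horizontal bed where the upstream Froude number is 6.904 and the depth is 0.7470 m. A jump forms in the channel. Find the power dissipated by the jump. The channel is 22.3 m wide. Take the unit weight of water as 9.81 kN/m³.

P = 34859 kW

Fr₁ = 6.904 (given).
From the momentum equation for a rectangular channel, y₂/y₁ = ½[√(1 + 8Fr₁²) − 1] = ½[√382.32 − 1] = 9.277.
y₂ = 9.277 × 0.7470 = 6.930 m.
Head loss: ΔE = (y₂ − y₁)³/(4y₁y₂) = (6.930 − 0.7470)³/(4×0.7470×6.930) = 236.3/20.71 = 11.41 m.
V₁ = Fr₁·√(g·y₁) = 6.904×√(9.81×0.7470) = 18.69 m/s; q = V₁·y₁ = 13.96 m²/s. Q = q·b = 13.96 × 22.3 = 311.3 m³/s. P = γ·Q·ΔE = 9.81 × 311.3 × 11.41 = 34859 kW.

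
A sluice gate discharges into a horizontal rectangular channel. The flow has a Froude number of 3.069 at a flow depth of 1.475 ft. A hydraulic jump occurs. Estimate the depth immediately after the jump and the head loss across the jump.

Fr₁ = 3.069 (given).
By Bélanger, y₂/y₁ = ½[√(1 + 8Fr₁²) − 1] = ½[√76.350 − 1] = 3.869.
y₂ = 3.869 × 1.475 = 5.707 ft.
V₁ = Fr₁·√(g·y₁) = 3.069×√(32.2×1.475) = 21.15 ft/s; q = V₁·y₁ = 31.20 ft²/s. V₂ = q/y₂ = 31.20/5.707 = 5.467 ft/s. E₁ = y₁ + V₁²/2g = 8.421 ft; E₂ = y₂ + V₂²/2g = 6.171 ft. ΔE = E₁ − E₂ = 2.251 ft.

y₂ = 5.707 ft; ΔE = 2.251 ft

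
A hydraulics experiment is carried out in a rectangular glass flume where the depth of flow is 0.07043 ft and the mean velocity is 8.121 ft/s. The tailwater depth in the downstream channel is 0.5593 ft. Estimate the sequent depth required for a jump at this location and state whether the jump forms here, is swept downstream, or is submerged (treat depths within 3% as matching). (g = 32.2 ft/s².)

Fr₁ = V₁/√(g·y₁) = 8.121/√(32.2×0.07043) = 5.393.
From the momentum equation for a rectangular channel, y₂/y₁ = ½[√(1 + 8Fr₁²) − 1] = ½[√233.65 − 1] = 7.143.
y₂ = 7.143 × 0.07043 = 0.5031 ft.
Tailwater y_tw = 0.5593 ft: y_tw > y₂, so the jump is submerged.

y₂ = 0.5031 ft; the jump is submerged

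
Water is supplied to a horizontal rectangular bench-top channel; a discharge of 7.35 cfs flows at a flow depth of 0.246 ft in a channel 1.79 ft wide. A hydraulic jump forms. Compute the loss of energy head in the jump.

q = Q/b = 7.35/1.79 = 4.11 ft²/s; V₁ = q/y₁ = 16.7 ft/s. Fr₁ = V₁/√(g·y₁) = 5.93.
Conjugate-depth relation: y₂/y₁ = ½[√(1 + 8Fr₁²) − 1] = ½[√282.4 − 1] = 7.90.
y₂ = 7.90 × 0.246 = 1.94 ft.
Head loss: ΔE = (y₂ − y₁)³/(4y₁y₂) = (1.94 − 0.246)³/(4×0.246×1.94) = 4.90/1.91 = 2.56 ft.

ΔE = 2.56 ft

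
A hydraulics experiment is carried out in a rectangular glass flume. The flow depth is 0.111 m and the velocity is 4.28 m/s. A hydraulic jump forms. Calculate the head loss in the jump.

ΔE = 0.421 m

Fr₁ = V₁/√(g·y₁) = 4.28/√(9.81×0.111) = 4.10.
From the momentum equation for a rectangular channel, y₂/y₁ = ½[√(1 + 8Fr₁²) − 1] = ½[√135.6 − 1] = 5.32.
y₂ = 5.32 × 0.111 = 0.591 m.
Head loss: ΔE = (y₂ − y₁)³/(4y₁y₂) = (0.591 − 0.111)³/(4×0.111×0.591) = 0.110/0.262 = 0.421 m.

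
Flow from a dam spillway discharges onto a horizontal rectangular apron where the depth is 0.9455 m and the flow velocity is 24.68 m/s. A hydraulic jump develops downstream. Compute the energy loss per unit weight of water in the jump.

Fr₁ = V₁/√(g·y₁) = 24.68/√(9.81×0.9455) = 8.104.
From the momentum equation for a rectangular channel, y₂/y₁ = ½[√(1 + 8Fr₁²) − 1] = ½[√526.35 − 1] = 10.97.
y₂ = 10.97 × 0.9455 = 10.37 m.
q = V₁·y₁ = 24.68 × 0.9455 = 23.33 m²/s. V₂ = q/y₂ = 23.33/10.37 = 2.250 m/s. E₁ = y₁ + V₁²/2g = 31.99 m; E₂ = y₂ + V₂²/2g = 10.63 m. ΔE = E₁ − E₂ = 21.36 m.

ΔE = 21.36 m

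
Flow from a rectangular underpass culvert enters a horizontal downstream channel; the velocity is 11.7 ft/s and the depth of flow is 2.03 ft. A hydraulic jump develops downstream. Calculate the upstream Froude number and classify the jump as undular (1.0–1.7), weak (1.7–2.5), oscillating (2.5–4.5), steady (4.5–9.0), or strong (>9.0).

Fr₁ = V₁/√(g·y₁) = 11.7/√(32.2×2.03) = 1.45.
Fr₁ = 1.45 lies in the undular range.

Fr₁ = 1.45; undular jump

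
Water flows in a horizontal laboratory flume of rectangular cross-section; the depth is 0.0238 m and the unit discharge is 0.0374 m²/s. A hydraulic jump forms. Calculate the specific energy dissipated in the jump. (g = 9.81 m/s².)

ΔE = 0.0441 m

V₁ = q/y₁ = 0.0374/0.0238 = 1.57 m/s. Fr₁ = V₁/√(g·y₁) = 1.57/√(9.81×0.0238) = 3.25.
Sequent-depth ratio: y₂/y₁ = ½[√(1 + 8Fr₁²) − 1] = ½[√85.61 − 1] = 4.13.
y₂ = 4.13 × 0.0238 = 0.0982 m.
Head loss: ΔE = (y₂ − y₁)³/(4y₁y₂) = (0.0982 − 0.0238)³/(4×0.0238×0.0982) = 0.000412/0.00935 = 0.0441 m.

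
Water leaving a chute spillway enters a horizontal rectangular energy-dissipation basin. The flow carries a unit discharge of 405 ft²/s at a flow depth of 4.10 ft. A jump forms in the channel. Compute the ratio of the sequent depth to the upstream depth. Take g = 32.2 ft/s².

y₂/y₁ = 11.7

V₁ = q/y₁ = 405/4.10 = 98.8 ft/s. Fr₁ = V₁/√(g·y₁) = 98.8/√(32.2×4.10) = 8.60.
By Bélanger, y₂/y₁ = ½[√(1 + 8Fr₁²) − 1] = ½[√592.3 − 1] = 11.7.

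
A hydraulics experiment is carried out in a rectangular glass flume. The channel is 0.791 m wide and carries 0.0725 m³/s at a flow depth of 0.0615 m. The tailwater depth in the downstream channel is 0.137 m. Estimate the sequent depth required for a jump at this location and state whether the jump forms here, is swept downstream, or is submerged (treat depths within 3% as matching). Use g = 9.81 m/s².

y₂ = 0.139 m; the jump forms here

q = Q/b = 0.0725/0.791 = 0.0917 m²/s; V₁ = q/y₁ = 1.49 m/s. Fr₁ = V₁/√(g·y₁) = 1.92.
From the momentum equation for a rectangular channel, y₂/y₁ = ½[√(1 + 8Fr₁²) − 1] = ½[√30.45 − 1] = 2.26.
y₂ = 2.26 × 0.0615 = 0.139 m.
Tailwater y_tw = 0.137 m: y_tw ≈ y₂, so the jump forms here.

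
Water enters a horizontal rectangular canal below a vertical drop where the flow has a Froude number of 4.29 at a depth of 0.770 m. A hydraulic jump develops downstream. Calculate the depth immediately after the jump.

y₂ = 4.30 m

Fr₁ = 4.29 (given).
Bélanger equation: y₂/y₁ = ½[√(1 + 8Fr₁²) − 1] = ½[√148.2 − 1] = 5.59.
y₂ = 5.59 × 0.770 = 4.30 m.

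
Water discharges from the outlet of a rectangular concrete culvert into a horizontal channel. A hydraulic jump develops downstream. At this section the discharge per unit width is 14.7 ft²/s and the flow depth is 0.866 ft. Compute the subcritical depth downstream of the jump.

V₁ = q/y₁ = 14.7/0.866 = 17.0 ft/s. Fr₁ = V₁/√(g·y₁) = 17.0/√(32.2×0.866) = 3.21.
Bélanger equation: y₂/y₁ = ½[√(1 + 8Fr₁²) − 1] = ½[√83.66 − 1] = 4.07.
y₂ = 4.07 × 0.866 = 3.53 ft.

y₂ = 3.53 ft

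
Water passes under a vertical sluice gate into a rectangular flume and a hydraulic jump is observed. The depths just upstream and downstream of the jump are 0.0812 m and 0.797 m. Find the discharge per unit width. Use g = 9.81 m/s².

q = 0.528 m²/s

For a rectangular channel the momentum equation gives q² = ½·g·y₁·y₂·(y₁ + y₂) = ½×9.81×0.0812×0.797×0.878 = 0.279.
q = √0.279 = 0.528 m²/s.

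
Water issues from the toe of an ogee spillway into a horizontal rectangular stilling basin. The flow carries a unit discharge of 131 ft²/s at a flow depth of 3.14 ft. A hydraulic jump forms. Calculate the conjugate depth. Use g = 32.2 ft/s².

y₂ = 16.9 ft

V₁ = q/y₁ = 131/3.14 = 41.7 ft/s. Fr₁ = V₁/√(g·y₁) = 41.7/√(32.2×3.14) = 4.15.
Sequent-depth ratio: y₂/y₁ = ½[√(1 + 8Fr₁²) − 1] = ½[√138.7 − 1] = 5.39.
y₂ = 5.39 × 3.14 = 16.9 ft.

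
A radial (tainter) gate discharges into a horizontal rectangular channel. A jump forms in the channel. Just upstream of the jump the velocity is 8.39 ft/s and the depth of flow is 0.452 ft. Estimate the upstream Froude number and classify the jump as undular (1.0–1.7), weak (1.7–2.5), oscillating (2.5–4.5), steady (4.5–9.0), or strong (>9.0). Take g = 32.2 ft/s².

Fr₁ = 2.20; weak jump

Fr₁ = V₁/√(g·y₁) = 8.39/√(32.2×0.452) = 2.20.
Fr₁ = 2.20 lies in the weak range.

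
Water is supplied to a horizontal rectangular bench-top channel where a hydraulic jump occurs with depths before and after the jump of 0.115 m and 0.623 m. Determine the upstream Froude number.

Fr₁ = 4.17

For a rectangular channel the momentum equation gives q² = ½·g·y₁·y₂·(y₁ + y₂) = ½×9.81×0.115×0.623×0.738 = 0.259.
q = √0.259 = 0.509 m²/s.
V₁ = q/y₁ = 4.43 m/s; Fr₁ = V₁/√(g·y₁) = 4.17.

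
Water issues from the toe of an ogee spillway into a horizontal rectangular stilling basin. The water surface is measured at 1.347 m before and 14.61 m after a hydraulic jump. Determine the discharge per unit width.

q = 39.25 m²/s

For a rectangular channel the momentum equation gives q² = ½·g·y₁·y₂·(y₁ + y₂) = ½×9.81×1.347×14.61×15.96 = 1540.
q = √1540 = 39.25 m²/s.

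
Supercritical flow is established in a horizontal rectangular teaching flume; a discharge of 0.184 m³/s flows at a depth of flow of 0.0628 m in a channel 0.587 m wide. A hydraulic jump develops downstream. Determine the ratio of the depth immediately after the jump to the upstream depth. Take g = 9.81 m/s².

y₂/y₁ = 8.51

q = Q/b = 0.184/0.587 = 0.313 m²/s; V₁ = q/y₁ = 4.99 m/s. Fr₁ = V₁/√(g·y₁) = 6.36.
Conjugate-depth relation: y₂/y₁ = ½[√(1 + 8Fr₁²) − 1] = ½[√324.5 − 1] = 8.51.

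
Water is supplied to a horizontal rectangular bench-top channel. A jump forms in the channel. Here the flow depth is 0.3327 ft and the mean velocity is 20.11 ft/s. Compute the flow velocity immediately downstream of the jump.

V₂ = 2.451 ft/s

Fr₁ = V₁/√(g·y₁) = 20.11/√(32.2×0.3327) = 6.144.
From the momentum equation for a rectangular channel, y₂/y₁ = ½[√(1 + 8Fr₁²) − 1] = ½[√303.00 − 1] = 8.203.
y₂ = 8.203 × 0.3327 = 2.729 ft.
q = V₁·y₁ = 20.11 × 0.3327 = 6.691 ft²/s.
V₂ = q/y₂ = 6.691/2.729 = 2.451 ft/s.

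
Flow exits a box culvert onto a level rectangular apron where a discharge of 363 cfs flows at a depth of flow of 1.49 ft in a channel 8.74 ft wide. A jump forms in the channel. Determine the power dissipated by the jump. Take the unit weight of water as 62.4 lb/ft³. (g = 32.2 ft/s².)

q = Q/b = 363/8.74 = 41.5 ft²/s; V₁ = q/y₁ = 27.9 ft/s. Fr₁ = V₁/√(g·y₁) = 4.02.
Sequent-depth ratio: y₂/y₁ = ½[√(1 + 8Fr₁²) − 1] = ½[√130.6 − 1] = 5.21.
y₂ = 5.21 × 1.49 = 7.77 ft.
Head loss: ΔE = (y₂ − y₁)³/(4y₁y₂) = (7.77 − 1.49)³/(4×1.49×7.77) = 247/46.3 = 5.34 ft.
P = γ·Q·ΔE/550 = 62.4 × 363 × 5.34 / 550 = 220 hp.

P = 220 hp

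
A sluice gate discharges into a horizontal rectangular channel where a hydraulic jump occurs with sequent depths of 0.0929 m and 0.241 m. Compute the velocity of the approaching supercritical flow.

V₁ = 2.06 m/s

For a rectangular channel the momentum equation gives q² = ½·g·y₁·y₂·(y₁ + y₂) = ½×9.81×0.0929×0.241×0.334 = 0.0367.
q = √0.0367 = 0.191 m²/s.
V₁ = q/y₁ = 0.191/0.0929 = 2.06 m/s.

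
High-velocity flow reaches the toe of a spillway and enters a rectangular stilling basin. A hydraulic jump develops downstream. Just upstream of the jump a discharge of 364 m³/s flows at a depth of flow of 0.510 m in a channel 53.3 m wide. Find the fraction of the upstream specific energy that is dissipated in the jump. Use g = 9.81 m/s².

ΔE/E₁ = 0.563 (56.3%)

q = Q/b = 364/53.3 = 6.83 m²/s; V₁ = q/y₁ = 13.4 m/s. Fr₁ = V₁/√(g·y₁) = 5.99.
Conjugate-depth relation: y₂/y₁ = ½[√(1 + 8Fr₁²) − 1] = ½[√287.7 − 1] = 7.98.
y₂ = 7.98 × 0.510 = 4.07 m.
E₁ = y₁ + V₁²/2g = 9.65 m. ΔE = (y₂ − y₁)³/(4y₁y₂) = 5.44 m. ΔE/E₁ = 5.44/9.65 = 0.563.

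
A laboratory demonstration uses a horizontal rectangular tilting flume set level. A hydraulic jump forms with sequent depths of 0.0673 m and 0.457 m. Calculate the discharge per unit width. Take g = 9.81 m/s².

For a rectangular channel the momentum equation gives q² = ½·g·y₁·y₂·(y₁ + y₂) = ½×9.81×0.0673×0.457×0.524 = 0.0791.
q = √0.0791 = 0.281 m²/s.

q = 0.281 m²/s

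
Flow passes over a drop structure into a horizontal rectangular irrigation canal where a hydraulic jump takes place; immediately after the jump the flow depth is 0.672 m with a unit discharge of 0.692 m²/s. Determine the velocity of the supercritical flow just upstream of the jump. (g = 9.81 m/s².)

V₂ = q/y₂ = 0.692/0.672 = 1.03 m/s; Fr₂ = V₂/√(g·y₂) = 0.401.
Since the conjugate-depth ratio holds either way, y₁/y₂ = ½[√(1 + 8Fr₂²) − 1] = ½[√2.287 − 1] = 0.256.
y₁ = 0.256 × 0.672 = 0.172 m.
V₁ = q/y₁ = 0.692/0.172 = 4.02 m/s.

V₁ = 4.02 m/s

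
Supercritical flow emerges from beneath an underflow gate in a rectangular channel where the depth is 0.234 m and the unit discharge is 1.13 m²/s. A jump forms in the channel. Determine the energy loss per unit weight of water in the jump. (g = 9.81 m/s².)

ΔE = 0.405 m

V₁ = q/y₁ = 1.13/0.234 = 4.83 m/s. Fr₁ = V₁/√(g·y₁) = 4.83/√(9.81×0.234) = 3.19.
Bélanger equation: y₂/y₁ = ½[√(1 + 8Fr₁²) − 1] = ½[√82.27 − 1] = 4.04.
y₂ = 4.04 × 0.234 = 0.944 m.
V₂ = q/y₂ = 1.13/0.944 = 1.20 m/s. E₁ = y₁ + V₁²/2g = 1.42 m; E₂ = y₂ + V₂²/2g = 1.02 m. ΔE = E₁ − E₂ = 0.405 m.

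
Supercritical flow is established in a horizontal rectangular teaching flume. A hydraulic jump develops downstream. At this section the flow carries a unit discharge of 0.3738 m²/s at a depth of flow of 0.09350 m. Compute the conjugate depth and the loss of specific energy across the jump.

V₁ = q/y₁ = 0.3738/0.09350 = 3.998 m/s. Fr₁ = V₁/√(g·y₁) = 3.998/√(9.81×0.09350) = 4.174.
Sequent-depth ratio: y₂/y₁ = ½[√(1 + 8Fr₁²) − 1] = ½[√140.40 − 1] = 5.425.
y₂ = 5.425 × 0.09350 = 0.5072 m.
V₂ = q/y₂ = 0.3738/0.5072 = 0.7370 m/s. E₁ = y₁ + V₁²/2g = 0.9081 m; E₂ = y₂ + V₂²/2g = 0.5349 m. ΔE = E₁ − E₂ = 0.3732 m.

y₂ = 0.5072 m; ΔE = 0.3732 m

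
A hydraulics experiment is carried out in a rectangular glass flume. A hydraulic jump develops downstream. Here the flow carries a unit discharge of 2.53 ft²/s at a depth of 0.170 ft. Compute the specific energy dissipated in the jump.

ΔE = 2.12 ft

V₁ = q/y₁ = 2.53/0.170 = 14.9 ft/s. Fr₁ = V₁/√(g·y₁) = 14.9/√(32.2×0.170) = 6.36.
From the momentum equation for a rectangular channel, y₂/y₁ = ½[√(1 + 8Fr₁²) − 1] = ½[√324.7 − 1] = 8.51.
y₂ = 8.51 × 0.170 = 1.45 ft.
Head loss: ΔE = (y₂ − y₁)³/(4y₁y₂) = (1.45 − 0.170)³/(4×0.170×1.45) = 2.08/0.984 = 2.12 ft.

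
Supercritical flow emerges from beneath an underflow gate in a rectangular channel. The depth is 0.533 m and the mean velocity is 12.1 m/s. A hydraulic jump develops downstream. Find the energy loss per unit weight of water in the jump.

Fr₁ = V₁/√(g·y₁) = 12.1/√(9.81×0.533) = 5.29.
From the momentum equation for a rectangular channel, y₂/y₁ = ½[√(1 + 8Fr₁²) − 1] = ½[√225.0 − 1] = 7.00.
y₂ = 7.00 × 0.533 = 3.73 m.
q = V₁·y₁ = 12.1 × 0.533 = 6.45 m²/s. V₂ = q/y₂ = 6.45/3.73 = 1.73 m/s. E₁ = y₁ + V₁²/2g = 8.00 m; E₂ = y₂ + V₂²/2g = 3.88 m. ΔE = E₁ − E₂ = 4.11 m.

ΔE = 4.11 m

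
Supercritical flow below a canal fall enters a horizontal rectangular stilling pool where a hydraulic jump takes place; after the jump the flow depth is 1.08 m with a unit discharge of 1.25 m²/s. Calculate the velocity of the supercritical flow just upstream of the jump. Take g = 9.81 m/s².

V₁ = 5.53 m/s

V₂ = q/y₂ = 1.25/1.08 = 1.16 m/s; Fr₂ = V₂/√(g·y₂) = 0.356.
Since the conjugate-depth ratio holds either way, y₁/y₂ = ½[√(1 + 8Fr₂²) − 1] = ½[√2.012 − 1] = 0.209.
y₁ = 0.209 × 1.08 = 0.226 m.
V₁ = q/y₁ = 1.25/0.226 = 5.53 m/s.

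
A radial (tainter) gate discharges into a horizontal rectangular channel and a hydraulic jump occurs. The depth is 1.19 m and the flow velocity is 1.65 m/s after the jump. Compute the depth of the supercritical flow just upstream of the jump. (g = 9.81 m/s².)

y₁ = 0.412 m

Fr₂ = V₂/√(g·y₂) = 1.65/√(9.81×1.19) = 0.483.
From the momentum equation (using Fr₂), y₁/y₂ = ½[√(1 + 8Fr₂²) − 1] = ½[√2.866 − 1] = 0.346.
y₁ = 0.346 × 1.19 = 0.412 m.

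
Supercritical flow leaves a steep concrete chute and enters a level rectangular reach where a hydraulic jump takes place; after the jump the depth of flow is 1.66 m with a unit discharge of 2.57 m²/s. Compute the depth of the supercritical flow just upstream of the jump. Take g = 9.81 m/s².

V₂ = q/y₂ = 2.57/1.66 = 1.55 m/s; Fr₂ = V₂/√(g·y₂) = 0.384.
Since the conjugate-depth ratio holds either way, y₁/y₂ = ½[√(1 + 8Fr₂²) − 1] = ½[√2.178 − 1] = 0.238.
y₁ = 0.238 × 1.66 = 0.395 m.

y₁ = 0.395 m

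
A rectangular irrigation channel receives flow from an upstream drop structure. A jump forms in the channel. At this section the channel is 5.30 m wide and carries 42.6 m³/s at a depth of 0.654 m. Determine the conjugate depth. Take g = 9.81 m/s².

q = Q/b = 42.6/5.30 = 8.04 m²/s; V₁ = q/y₁ = 12.3 m/s. Fr₁ = V₁/√(g·y₁) = 4.85.
Bélanger equation: y₂/y₁ = ½[√(1 + 8Fr₁²) − 1] = ½[√189.3 − 1] = 6.38.
y₂ = 6.38 × 0.654 = 4.17 m.

y₂ = 4.17 m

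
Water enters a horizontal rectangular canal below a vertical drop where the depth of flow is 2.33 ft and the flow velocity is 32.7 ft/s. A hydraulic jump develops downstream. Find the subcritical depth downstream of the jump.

y₂ = 11.3 ft

Fr₁ = V₁/√(g·y₁) = 32.7/√(32.2×2.33) = 3.78.
From the momentum equation for a rectangular channel, y₂/y₁ = ½[√(1 + 8Fr₁²) − 1] = ½[√115.0 − 1] = 4.86.
y₂ = 4.86 × 2.33 = 11.3 ft.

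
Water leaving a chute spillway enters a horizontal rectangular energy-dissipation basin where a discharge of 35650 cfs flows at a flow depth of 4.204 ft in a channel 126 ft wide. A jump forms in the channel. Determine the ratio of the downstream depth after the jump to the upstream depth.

y₂/y₁ = 7.696

q = Q/b = 35650/126 = 282.9 ft²/s; V₁ = q/y₁ = 67.30 ft/s. Fr₁ = V₁/√(g·y₁) = 5.785.
From the momentum equation for a rectangular channel, y₂/y₁ = ½[√(1 + 8Fr₁²) − 1] = ½[√268.68 − 1] = 7.696.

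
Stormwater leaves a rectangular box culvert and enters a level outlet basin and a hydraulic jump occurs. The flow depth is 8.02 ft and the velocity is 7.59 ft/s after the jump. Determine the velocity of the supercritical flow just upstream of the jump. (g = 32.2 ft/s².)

V₁ = 22.7 ft/s

Fr₂ = V₂/√(g·y₂) = 7.59/√(32.2×8.02) = 0.472.
The Bélanger relation is symmetric: y₁/y₂ = ½[√(1 + 8Fr₂²) − 1] = ½[√2.785 − 1] = 0.334.
y₁ = 0.334 × 8.02 = 2.68 ft.
V₁ = q/y₁ = 60.9/2.68 = 22.7 ft/s.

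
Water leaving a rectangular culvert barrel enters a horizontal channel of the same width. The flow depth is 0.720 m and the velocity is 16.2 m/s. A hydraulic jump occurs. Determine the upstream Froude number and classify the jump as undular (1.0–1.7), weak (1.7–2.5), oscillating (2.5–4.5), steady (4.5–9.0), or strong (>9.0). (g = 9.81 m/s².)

Fr₁ = V₁/√(g·y₁) = 16.2/√(9.81×0.720) = 6.10.
Fr₁ = 6.10 lies in the steady range.

Fr₁ = 6.10; steady jump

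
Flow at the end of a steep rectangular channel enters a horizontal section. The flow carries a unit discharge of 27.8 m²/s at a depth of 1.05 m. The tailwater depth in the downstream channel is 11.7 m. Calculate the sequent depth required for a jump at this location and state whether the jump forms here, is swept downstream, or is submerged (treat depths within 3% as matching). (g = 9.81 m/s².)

V₁ = q/y₁ = 27.8/1.05 = 26.5 m/s. Fr₁ = V₁/√(g·y₁) = 26.5/√(9.81×1.05) = 8.25.
By Bélanger, y₂/y₁ = ½[√(1 + 8Fr₁²) − 1] = ½[√545.4 − 1] = 11.2.
y₂ = 11.2 × 1.05 = 11.7 m.
Tailwater y_tw = 11.7 m: y_tw ≈ y₂, so the jump forms here.

y₂ = 11.7 m; the jump forms here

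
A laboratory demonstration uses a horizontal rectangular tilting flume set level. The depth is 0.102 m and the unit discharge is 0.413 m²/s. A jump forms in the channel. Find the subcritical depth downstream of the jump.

y₂ = 0.535 m

V₁ = q/y₁ = 0.413/0.102 = 4.05 m/s. Fr₁ = V₁/√(g·y₁) = 4.05/√(9.81×0.102) = 4.05.
Sequent-depth ratio: y₂/y₁ = ½[√(1 + 8Fr₁²) − 1] = ½[√132.1 − 1] = 5.25.
y₂ = 5.25 × 0.102 = 0.535 m.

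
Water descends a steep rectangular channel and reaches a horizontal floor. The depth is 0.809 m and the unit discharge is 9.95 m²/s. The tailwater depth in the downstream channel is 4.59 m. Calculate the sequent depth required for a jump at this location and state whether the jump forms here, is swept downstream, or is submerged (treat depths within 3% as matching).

V₁ = q/y₁ = 9.95/0.809 = 12.3 m/s. Fr₁ = V₁/√(g·y₁) = 12.3/√(9.81×0.809) = 4.37.
Bélanger equation: y₂/y₁ = ½[√(1 + 8Fr₁²) − 1] = ½[√153.5 − 1] = 5.69.
y₂ = 5.69 × 0.809 = 4.61 m.
Tailwater y_tw = 4.59 m: y_tw ≈ y₂, so the jump forms here.

y₂ = 4.61 m; the jump forms here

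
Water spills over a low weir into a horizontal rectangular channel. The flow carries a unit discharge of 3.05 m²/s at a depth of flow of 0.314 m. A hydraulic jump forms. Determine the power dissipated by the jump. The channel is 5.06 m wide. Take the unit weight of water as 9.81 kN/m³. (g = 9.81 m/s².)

P = 413 kW

V₁ = q/y₁ = 3.05/0.314 = 9.71 m/s. Fr₁ = V₁/√(g·y₁) = 9.71/√(9.81×0.314) = 5.53.
By Bélanger, y₂/y₁ = ½[√(1 + 8Fr₁²) − 1] = ½[√246.0 − 1] = 7.34.
y₂ = 7.34 × 0.314 = 2.31 m.
V₂ = q/y₂ = 3.05/2.31 = 1.32 m/s. E₁ = y₁ + V₁²/2g = 5.12 m; E₂ = y₂ + V₂²/2g = 2.39 m. ΔE = E₁ − E₂ = 2.73 m.
Q = q·b = 3.05 × 5.06 = 15.4 m³/s. P = γ·Q·ΔE = 9.81 × 15.4 × 2.73 = 413 kW.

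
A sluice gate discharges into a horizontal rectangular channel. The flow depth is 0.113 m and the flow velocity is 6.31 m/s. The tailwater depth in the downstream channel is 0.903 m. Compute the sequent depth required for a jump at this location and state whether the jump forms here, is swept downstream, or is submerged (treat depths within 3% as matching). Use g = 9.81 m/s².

y₂ = 0.903 m; the jump forms here

Fr₁ = V₁/√(g·y₁) = 6.31/√(9.81×0.113) = 5.99.
By Bélanger, y₂/y₁ = ½[√(1 + 8Fr₁²) − 1] = ½[√288.3 − 1] = 7.99.
y₂ = 7.99 × 0.113 = 0.903 m.
Tailwater y_tw = 0.903 m: y_tw ≈ y₂, so the jump forms here.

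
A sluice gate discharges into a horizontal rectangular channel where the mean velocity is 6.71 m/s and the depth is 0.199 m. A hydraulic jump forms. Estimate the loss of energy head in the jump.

Fr₁ = V₁/√(g·y₁) = 6.71/√(9.81×0.199) = 4.80.
By Bélanger, y₂/y₁ = ½[√(1 + 8Fr₁²) − 1] = ½[√185.5 − 1] = 6.31.
y₂ = 6.31 × 0.199 = 1.26 m.
q = V₁·y₁ = 6.71 × 0.199 = 1.34 m²/s. V₂ = q/y₂ = 1.34/1.26 = 1.06 m/s. E₁ = y₁ + V₁²/2g = 2.49 m; E₂ = y₂ + V₂²/2g = 1.31 m. ΔE = E₁ − E₂ = 1.18 m.

ΔE = 1.18 m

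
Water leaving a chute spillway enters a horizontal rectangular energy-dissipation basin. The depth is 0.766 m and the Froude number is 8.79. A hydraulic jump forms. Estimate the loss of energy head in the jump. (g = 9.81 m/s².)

Fr₁ = 8.79 (given).
By Bélanger, y₂/y₁ = ½[√(1 + 8Fr₁²) − 1] = ½[√619.1 − 1] = 11.9.
y₂ = 11.9 × 0.766 = 9.15 m.
Head loss: ΔE = (y₂ − y₁)³/(4y₁y₂) = (9.15 − 0.766)³/(4×0.766×9.15) = 589/28.0 = 21.0 m.

ΔE = 21.0 m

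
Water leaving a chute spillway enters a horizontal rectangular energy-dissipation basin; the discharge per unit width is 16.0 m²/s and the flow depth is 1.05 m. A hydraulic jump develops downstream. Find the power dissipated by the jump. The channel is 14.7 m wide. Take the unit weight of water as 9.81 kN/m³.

V₁ = q/y₁ = 16.0/1.05 = 15.2 m/s. Fr₁ = V₁/√(g·y₁) = 15.2/√(9.81×1.05) = 4.75.
Conjugate-depth relation: y₂/y₁ = ½[√(1 + 8Fr₁²) − 1] = ½[√181.3 − 1] = 6.23.
y₂ = 6.23 × 1.05 = 6.54 m.
Head loss: ΔE = (y₂ − y₁)³/(4y₁y₂) = (6.54 − 1.05)³/(4×1.05×6.54) = 166/27.5 = 6.04 m.
Q = q·b = 16.0 × 14.7 = 235 m³/s. P = γ·Q·ΔE = 9.81 × 235 × 6.04 = 13926 kW.

P = 13926 kW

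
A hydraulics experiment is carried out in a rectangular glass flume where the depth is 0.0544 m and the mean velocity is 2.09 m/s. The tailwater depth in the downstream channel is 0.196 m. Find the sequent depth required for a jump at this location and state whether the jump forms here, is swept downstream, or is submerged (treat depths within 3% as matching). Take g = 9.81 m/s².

Fr₁ = V₁/√(g·y₁) = 2.09/√(9.81×0.0544) = 2.86.
Conjugate-depth relation: y₂/y₁ = ½[√(1 + 8Fr₁²) − 1] = ½[√66.48 − 1] = 3.58.
y₂ = 3.58 × 0.0544 = 0.195 m.
Tailwater y_tw = 0.196 m: y_tw ≈ y₂, so the jump forms here.

y₂ = 0.195 m; the jump forms here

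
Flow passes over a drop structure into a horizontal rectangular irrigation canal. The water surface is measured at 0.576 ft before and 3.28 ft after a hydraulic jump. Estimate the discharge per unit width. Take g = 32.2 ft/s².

For a rectangular channel the momentum equation gives q² = ½·g·y₁·y₂·(y₁ + y₂) = ½×32.2×0.576×3.28×3.86 = 117.
q = √117 = 10.8 ft²/s.

q = 10.8 ft²/s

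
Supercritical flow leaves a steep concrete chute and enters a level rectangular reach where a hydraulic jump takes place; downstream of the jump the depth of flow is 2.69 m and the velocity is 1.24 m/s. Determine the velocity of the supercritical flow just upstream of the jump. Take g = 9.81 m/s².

V₁ = 11.8 m/s

Fr₂ = V₂/√(g·y₂) = 1.24/√(9.81×2.69) = 0.241.
Applying the sequent-depth relation in reverse, y₁/y₂ = ½[√(1 + 8Fr₂²) − 1] = ½[√1.466 − 1] = 0.105.
y₁ = 0.105 × 2.69 = 0.284 m.
V₁ = q/y₁ = 3.34/0.284 = 11.8 m/s.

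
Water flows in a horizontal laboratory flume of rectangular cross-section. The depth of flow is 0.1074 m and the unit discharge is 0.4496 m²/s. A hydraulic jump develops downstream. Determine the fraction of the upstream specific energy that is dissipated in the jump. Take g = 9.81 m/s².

ΔE/E₁ = 0.400 (40.0%)

V₁ = q/y₁ = 0.4496/0.1074 = 4.186 m/s. Fr₁ = V₁/√(g·y₁) = 4.186/√(9.81×0.1074) = 4.078.
From the momentum equation for a rectangular channel, y₂/y₁ = ½[√(1 + 8Fr₁²) − 1] = ½[√134.06 − 1] = 5.289.
y₂ = 5.289 × 0.1074 = 0.5681 m.
E₁ = y₁ + V₁²/2g = 1.001 m. ΔE = (y₂ − y₁)³/(4y₁y₂) = 0.4006 m. ΔE/E₁ = 0.4006/1.001 = 0.400.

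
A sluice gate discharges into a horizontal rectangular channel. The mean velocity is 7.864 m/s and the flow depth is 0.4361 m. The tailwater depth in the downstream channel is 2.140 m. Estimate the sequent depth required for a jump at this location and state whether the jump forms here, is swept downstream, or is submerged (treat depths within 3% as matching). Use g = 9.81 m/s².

Fr₁ = V₁/√(g·y₁) = 7.864/√(9.81×0.4361) = 3.802.
Conjugate-depth relation: y₂/y₁ = ½[√(1 + 8Fr₁²) − 1] = ½[√116.64 − 1] = 4.900.
y₂ = 4.900 × 0.4361 = 2.137 m.
Tailwater y_tw = 2.140 m: y_tw ≈ y₂, so the jump forms here.

y₂ = 2.137 m; the jump forms here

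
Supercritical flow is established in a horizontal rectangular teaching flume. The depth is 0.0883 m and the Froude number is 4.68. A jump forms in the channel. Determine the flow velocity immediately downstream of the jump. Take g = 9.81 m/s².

V₂ = 0.710 m/s

Fr₁ = 4.68 (given).
By Bélanger, y₂/y₁ = ½[√(1 + 8Fr₁²) − 1] = ½[√176.2 − 1] = 6.14.
y₂ = 6.14 × 0.0883 = 0.542 m.
V₁ = Fr₁·√(g·y₁) = 4.68×√(9.81×0.0883) = 4.36 m/s; q = V₁·y₁ = 0.385 m²/s.
V₂ = q/y₂ = 0.385/0.542 = 0.710 m/s.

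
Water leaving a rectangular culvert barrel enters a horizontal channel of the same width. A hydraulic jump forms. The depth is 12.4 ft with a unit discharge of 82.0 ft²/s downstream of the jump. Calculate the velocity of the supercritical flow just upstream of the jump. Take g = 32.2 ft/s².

V₂ = q/y₂ = 82.0/12.4 = 6.61 ft/s; Fr₂ = V₂/√(g·y₂) = 0.331.
Since the conjugate-depth ratio holds either way, y₁/y₂ = ½[√(1 + 8Fr₂²) − 1] = ½[√1.876 − 1] = 0.185.
y₁ = 0.185 × 12.4 = 2.29 ft.
V₁ = q/y₁ = 82.0/2.29 = 35.8 ft/s.

V₁ = 35.8 ft/s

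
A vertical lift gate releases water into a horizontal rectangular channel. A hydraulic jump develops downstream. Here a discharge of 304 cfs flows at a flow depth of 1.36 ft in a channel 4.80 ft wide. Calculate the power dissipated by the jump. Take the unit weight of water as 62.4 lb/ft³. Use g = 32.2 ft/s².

q = Q/b = 304/4.80 = 63.3 ft²/s; V₁ = q/y₁ = 46.6 ft/s. Fr₁ = V₁/√(g·y₁) = 7.04.
By Bélanger, y₂/y₁ = ½[√(1 + 8Fr₁²) − 1] = ½[√397.2 − 1] = 9.46.
y₂ = 9.46 × 1.36 = 12.9 ft.
V₂ = q/y₂ = 63.3/12.9 = 4.92 ft/s. E₁ = y₁ + V₁²/2g = 35.0 ft; E₂ = y₂ + V₂²/2g = 13.2 ft. ΔE = E₁ − E₂ = 21.8 ft.
P = γ·Q·ΔE/550 = 62.4 × 304 × 21.8 / 550 = 751 hp.

P = 751 hp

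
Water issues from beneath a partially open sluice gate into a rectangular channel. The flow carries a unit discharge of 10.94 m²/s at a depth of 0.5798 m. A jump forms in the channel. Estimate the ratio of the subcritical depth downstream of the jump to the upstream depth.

y₂/y₁ = 10.70

V₁ = q/y₁ = 10.94/0.5798 = 18.87 m/s. Fr₁ = V₁/√(g·y₁) = 18.87/√(9.81×0.5798) = 7.912.
Sequent-depth ratio: y₂/y₁ = ½[√(1 + 8Fr₁²) − 1] = ½[√501.75 − 1] = 10.70.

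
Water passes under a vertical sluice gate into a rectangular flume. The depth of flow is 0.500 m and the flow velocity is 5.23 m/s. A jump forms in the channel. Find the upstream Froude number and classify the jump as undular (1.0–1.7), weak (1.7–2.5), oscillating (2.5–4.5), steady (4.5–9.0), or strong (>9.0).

Fr₁ = 2.36; weak jump

Fr₁ = V₁/√(g·y₁) = 5.23/√(9.81×0.500) = 2.36.
Fr₁ = 2.36 lies in the weak range.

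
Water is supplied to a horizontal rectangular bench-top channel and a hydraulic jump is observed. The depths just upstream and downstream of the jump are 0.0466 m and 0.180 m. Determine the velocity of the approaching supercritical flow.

V₁ = 2.07 m/s

For a rectangular channel the momentum equation gives q² = ½·g·y₁·y₂·(y₁ + y₂) = ½×9.81×0.0466×0.180×0.227 = 0.00932.
q = √0.00932 = 0.0966 m²/s.
V₁ = q/y₁ = 0.0966/0.0466 = 2.07 m/s.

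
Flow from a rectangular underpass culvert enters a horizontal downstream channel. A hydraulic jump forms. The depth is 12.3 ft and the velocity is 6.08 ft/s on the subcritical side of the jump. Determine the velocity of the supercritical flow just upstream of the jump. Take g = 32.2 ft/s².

V₁ = 37.8 ft/s

Fr₂ = V₂/√(g·y₂) = 6.08/√(32.2×12.3) = 0.306.
Since the conjugate-depth ratio holds either way, y₁/y₂ = ½[√(1 + 8Fr₂²) − 1] = ½[√1.747 − 1] = 0.161.
y₁ = 0.161 × 12.3 = 1.98 ft.
V₁ = q/y₁ = 74.8/1.98 = 37.8 ft/s.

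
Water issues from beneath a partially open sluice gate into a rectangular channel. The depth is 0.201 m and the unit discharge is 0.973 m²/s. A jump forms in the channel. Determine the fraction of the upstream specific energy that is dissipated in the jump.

ΔE/E₁ = 0.322 (32.2%)

V₁ = q/y₁ = 0.973/0.201 = 4.84 m/s. Fr₁ = V₁/√(g·y₁) = 4.84/√(9.81×0.201) = 3.45.
From the momentum equation for a rectangular channel, y₂/y₁ = ½[√(1 + 8Fr₁²) − 1] = ½[√96.07 − 1] = 4.40.
y₂ = 4.40 × 0.201 = 0.885 m.
E₁ = y₁ + V₁²/2g = 1.40 m. ΔE = (y₂ − y₁)³/(4y₁y₂) = 0.449 m. ΔE/E₁ = 0.449/1.40 = 0.322.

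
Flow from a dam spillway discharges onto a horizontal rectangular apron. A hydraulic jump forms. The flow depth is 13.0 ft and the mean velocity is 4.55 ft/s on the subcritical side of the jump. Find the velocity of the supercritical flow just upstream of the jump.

Fr₂ = V₂/√(g·y₂) = 4.55/√(32.2×13.0) = 0.222.
The Bélanger relation is symmetric: y₁/y₂ = ½[√(1 + 8Fr₂²) − 1] = ½[√1.396 − 1] = 0.0907.
y₁ = 0.0907 × 13.0 = 1.18 ft.
V₁ = q/y₁ = 59.1/1.18 = 50.2 ft/s.

V₁ = 50.2 ft/s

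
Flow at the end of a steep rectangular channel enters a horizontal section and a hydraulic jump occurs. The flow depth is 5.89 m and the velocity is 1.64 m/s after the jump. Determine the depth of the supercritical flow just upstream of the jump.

Fr₂ = V₂/√(g·y₂) = 1.64/√(9.81×5.89) = 0.216.
Applying the sequent-depth relation in reverse, y₁/y₂ = ½[√(1 + 8Fr₂²) − 1] = ½[√1.372 − 1] = 0.0857.
y₁ = 0.0857 × 5.89 = 0.505 m.

y₁ = 0.505 m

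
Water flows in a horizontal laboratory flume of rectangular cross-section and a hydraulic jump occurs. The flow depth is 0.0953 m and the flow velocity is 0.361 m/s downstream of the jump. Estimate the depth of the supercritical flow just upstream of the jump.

Fr₂ = V₂/√(g·y₂) = 0.361/√(9.81×0.0953) = 0.373.
Since the conjugate-depth ratio holds either way, y₁/y₂ = ½[√(1 + 8Fr₂²) − 1] = ½[√2.115 − 1] = 0.227.
y₁ = 0.227 × 0.0953 = 0.0217 m.

y₁ = 0.0217 m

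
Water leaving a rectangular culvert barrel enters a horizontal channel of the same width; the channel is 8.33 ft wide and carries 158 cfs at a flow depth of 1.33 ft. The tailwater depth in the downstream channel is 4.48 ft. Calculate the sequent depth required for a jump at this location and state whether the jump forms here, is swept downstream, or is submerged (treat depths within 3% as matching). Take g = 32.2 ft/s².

q = Q/b = 158/8.33 = 19.0 ft²/s; V₁ = q/y₁ = 14.3 ft/s. Fr₁ = V₁/√(g·y₁) = 2.18.
From the momentum equation for a rectangular channel, y₂/y₁ = ½[√(1 + 8Fr₁²) − 1] = ½[√38.99 − 1] = 2.62.
y₂ = 2.62 × 1.33 = 3.49 ft.
Tailwater y_tw = 4.48 ft: y_tw > y₂, so the jump is submerged.

y₂ = 3.49 ft; the jump is submerged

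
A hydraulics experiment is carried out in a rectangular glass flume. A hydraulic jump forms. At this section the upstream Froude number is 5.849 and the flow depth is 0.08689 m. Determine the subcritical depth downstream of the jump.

Fr₁ = 5.849 (given).
From the momentum equation for a rectangular channel, y₂/y₁ = ½[√(1 + 8Fr₁²) − 1] = ½[√274.69 − 1] = 7.787.
y₂ = 7.787 × 0.08689 = 0.6766 m.

y₂ = 0.6766 m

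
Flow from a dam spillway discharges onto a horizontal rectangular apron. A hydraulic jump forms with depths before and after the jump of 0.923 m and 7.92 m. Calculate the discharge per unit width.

q = 17.8 m²/s

For a rectangular channel the momentum equation gives q² = ½·g·y₁·y₂·(y₁ + y₂) = ½×9.81×0.923×7.92×8.84 = 317.
q = √317 = 17.8 m²/s.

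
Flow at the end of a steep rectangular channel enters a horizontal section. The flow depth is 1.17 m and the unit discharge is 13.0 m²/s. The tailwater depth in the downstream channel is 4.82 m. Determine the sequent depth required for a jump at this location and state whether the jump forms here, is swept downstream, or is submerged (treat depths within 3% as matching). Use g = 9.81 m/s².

y₂ = 4.87 m; the jump forms here

V₁ = q/y₁ = 13.0/1.17 = 11.1 m/s. Fr₁ = V₁/√(g·y₁) = 11.1/√(9.81×1.17) = 3.28.
Bélanger equation: y₂/y₁ = ½[√(1 + 8Fr₁²) − 1] = ½[√87.05 − 1] = 4.17.
y₂ = 4.17 × 1.17 = 4.87 m.
Tailwater y_tw = 4.82 m: y_tw ≈ y₂, so the jump forms here.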